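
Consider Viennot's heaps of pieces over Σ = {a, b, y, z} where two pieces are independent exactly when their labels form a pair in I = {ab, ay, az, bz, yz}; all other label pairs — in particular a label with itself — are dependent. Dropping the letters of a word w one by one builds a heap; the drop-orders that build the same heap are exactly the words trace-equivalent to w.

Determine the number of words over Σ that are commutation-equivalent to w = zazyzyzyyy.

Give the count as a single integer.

0(z) covers ∅
1(a) covers ∅
2(z) covers 0:z
3(y) covers ∅
4(z) covers 2:z
5(y) covers 3:y
6(z) covers 4:z
7(y) covers 5:y
8(y) covers 7:y
9(y) covers 8:y
floor of heap: 0:z, 1:a, 3:y
completions by unplaced set U, small U first (add the entries for U minus each lowest piece of U):
  |U|=1: {1}:1  {6}:1  {9}:1
  |U|=2: {1,6}:2  {1,9}:2  {4,6}:1  {6,9}:2  {8,9}:1
  |U|=3: {1,4,6}:3  {1,6,9}:6  {1,8,9}:3  {2,4,6}:1  {4,6,9}:3  {6,8,9}:3  {7,8,9}:1
  |U|=4: {0,2,4,6}:1  {1,2,4,6}:4  {1,4,6,9}:12  {1,6,8,9}:12  {1,7,8,9}:4  {2,4,6,9}:4  {4,6,8,9}:6  {5,7,8,9}:1  {6,7,8,9}:4
  |U|=5: {0,1,2,4,6}:5  {0,2,4,6,9}:5  {1,2,4,6,9}:20  {1,4,6,8,9}:30  {1,5,7,8,9}:5  {1,6,7,8,9}:20  {2,4,6,8,9}:10  {3,5,7,8,9}:1  {4,6,7,8,9}:10  {5,6,7,8,9}:5
  |U|=6: {0,1,2,4,6,9}:30  {0,2,4,6,8,9}:15  {1,2,4,6,8,9}:60  {1,3,5,7,8,9}:6  {1,4,6,7,8,9}:60  {1,5,6,7,8,9}:30  {2,4,6,7,8,9}:20  {3,5,6,7,8,9}:6  {4,5,6,7,8,9}:15
  |U|=7: {0,1,2,4,6,8,9}:105  {0,2,4,6,7,8,9}:35  {1,2,4,6,7,8,9}:140  {1,3,5,6,7,8,9}:42  {1,4,5,6,7,8,9}:105  {2,4,5,6,7,8,9}:35  {3,4,5,6,7,8,9}:21
  |U|=8: {0,1,2,4,6,7,8,9}:280  {0,2,4,5,6,7,8,9}:70  {1,2,4,5,6,7,8,9}:280  {1,3,4,5,6,7,8,9}:168  {2,3,4,5,6,7,8,9}:56
  start at 0(z): 504
  start at 1(a): 126
  start at 3(y): 630
sum over floor = 1260

1260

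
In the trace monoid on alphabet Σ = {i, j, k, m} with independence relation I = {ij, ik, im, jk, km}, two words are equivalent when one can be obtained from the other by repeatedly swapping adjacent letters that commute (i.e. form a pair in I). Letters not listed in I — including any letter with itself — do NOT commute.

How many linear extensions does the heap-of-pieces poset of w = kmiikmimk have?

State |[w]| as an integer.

1680

#0=k has no predecessor
#1=m has no predecessor
#2=i has no predecessor
#3=i depends on [2:i]
#4=k depends on [0:k]
#5=m depends on [1:m]
#6=i depends on [3:i]
#7=m depends on [5:m]
#8=k depends on [4:k]
sources: [0:k, 1:m, 2:i]
N(rest) = Σ N(rest − s) over sources s of rest; N(one piece) = 1:
  size 1 → [6]=1  [7]=1  [8]=1
  size 2 → [3,6]=1  [4,8]=1  [5,7]=1  [6,7]=2  [6,8]=2  [7,8]=2
  size 3 → [0,4,8]=1  [1,5,7]=1  [2,3,6]=1  [3,6,7]=3  [3,6,8]=3  [4,6,8]=3  [4,7,8]=3  [5,6,7]=3  [5,7,8]=3  [6,7,8]=6
  size 4 → [0,4,6,8]=4  [0,4,7,8]=4  [1,5,6,7]=4  [1,5,7,8]=4  [2,3,6,7]=4  [2,3,6,8]=4  [3,4,6,8]=6  [3,5,6,7]=6  [3,6,7,8]=12  [4,5,7,8]=6  [4,6,7,8]=12  [5,6,7,8]=12
  size 5 → [0,3,4,6,8]=10  [0,4,5,7,8]=10  [0,4,6,7,8]=20  [1,3,5,6,7]=10  [1,4,5,7,8]=10  [1,5,6,7,8]=20  [2,3,4,6,8]=10  [2,3,5,6,7]=10  [2,3,6,7,8]=20  [3,4,6,7,8]=30  [3,5,6,7,8]=30  [4,5,6,7,8]=30
  size 6 → [0,1,4,5,7,8]=20  [0,2,3,4,6,8]=20  [0,3,4,6,7,8]=60  [0,4,5,6,7,8]=60  [1,2,3,5,6,7]=20  [1,3,5,6,7,8]=60  [1,4,5,6,7,8]=60  [2,3,4,6,7,8]=60  [2,3,5,6,7,8]=60  [3,4,5,6,7,8]=90
  size 7 → [0,1,4,5,6,7,8]=140  [0,2,3,4,6,7,8]=140  [0,3,4,5,6,7,8]=210  [1,2,3,5,6,7,8]=140  [1,3,4,5,6,7,8]=210  [2,3,4,5,6,7,8]=210
  first=0(k) contributes 560
  first=1(m) contributes 560
  first=2(i) contributes 560
|[w]| = 1680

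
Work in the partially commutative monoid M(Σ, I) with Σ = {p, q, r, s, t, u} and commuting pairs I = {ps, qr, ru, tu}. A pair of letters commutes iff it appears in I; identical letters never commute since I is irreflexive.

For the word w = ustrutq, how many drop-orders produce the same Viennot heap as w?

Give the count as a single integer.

4

#0=u has no predecessor
#1=s depends on [0:u]
#2=t depends on [1:s]
#3=r depends on [2:t]
#4=u depends on [1:s]
#5=t depends on [3:r]
#6=q depends on [4:u, 5:t]
sources: [0:u]
N(rest) = Σ N(rest − s) over sources s of rest; N(one piece) = 1:
  size 1 → [6]=1
  size 2 → [4,6]=1  [5,6]=1
  size 3 → [3,5,6]=1  [4,5,6]=2
  size 4 → [2,3,5,6]=1  [3,4,5,6]=3
  size 5 → [2,3,4,5,6]=4
  first=0(u) contributes 4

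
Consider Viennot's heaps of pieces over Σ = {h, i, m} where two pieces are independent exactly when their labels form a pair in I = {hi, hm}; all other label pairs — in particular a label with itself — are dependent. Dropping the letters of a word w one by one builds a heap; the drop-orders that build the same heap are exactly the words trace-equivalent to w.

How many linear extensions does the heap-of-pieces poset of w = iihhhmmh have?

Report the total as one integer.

70

0(i) covers ∅
1(i) covers 0:i
2(h) covers ∅
3(h) covers 2:h
4(h) covers 3:h
5(m) covers 1:i
6(m) covers 5:m
7(h) covers 4:h
floor of heap: 0:i, 2:h
completions by unplaced set U, small U first (add the entries for U minus each lowest piece of U):
  |U|=1: {6}:1  {7}:1
  |U|=2: {4,7}:1  {5,6}:1  {6,7}:2
  |U|=3: {1,5,6}:1  {3,4,7}:1  {4,6,7}:3  {5,6,7}:3
  |U|=4: {0,1,5,6}:1  {1,5,6,7}:4  {2,3,4,7}:1  {3,4,6,7}:4  {4,5,6,7}:6
  |U|=5: {0,1,5,6,7}:5  {1,4,5,6,7}:10  {2,3,4,6,7}:5  {3,4,5,6,7}:10
  |U|=6: {0,1,4,5,6,7}:15  {1,3,4,5,6,7}:20  {2,3,4,5,6,7}:15
  start at 0(i): 35
  start at 2(h): 35
sum over floor = 70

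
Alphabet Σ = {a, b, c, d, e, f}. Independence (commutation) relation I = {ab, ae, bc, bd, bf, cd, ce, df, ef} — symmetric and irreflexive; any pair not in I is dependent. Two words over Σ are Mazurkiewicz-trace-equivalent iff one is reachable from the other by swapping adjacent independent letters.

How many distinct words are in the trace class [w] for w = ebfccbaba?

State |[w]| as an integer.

piece 0:e — minimal
piece 1:b rests on {0:e}
piece 2:f — minimal
piece 3:c rests on {2:f}
piece 4:c rests on {3:c}
piece 5:b rests on {1:b}
piece 6:a rests on {4:c}
piece 7:b rests on {5:b}
piece 8:a rests on {6:a}
minimal pieces: {0:e, 2:f}
ways to finish when only these pieces remain (= sum over removing one remaining piece with nothing left below it):
  1 left: {7}→1  {8}→1
  2 left: {5,7}→1  {6,8}→1  {7,8}→2
  3 left: {1,5,7}→1  {4,6,8}→1  {5,7,8}→3  {6,7,8}→3
  4 left: {0,1,5,7}→1  {1,5,7,8}→4  {3,4,6,8}→1  {4,6,7,8}→4  {5,6,7,8}→6
  5 left: {0,1,5,7,8}→5  {1,5,6,7,8}→10  {2,3,4,6,8}→1  {3,4,6,7,8}→5  {4,5,6,7,8}→10
  6 left: {0,1,5,6,7,8}→15  {1,4,5,6,7,8}→20  {2,3,4,6,7,8}→6  {3,4,5,6,7,8}→15
  7 left: {0,1,4,5,6,7,8}→35  {1,3,4,5,6,7,8}→35  {2,3,4,5,6,7,8}→21
  placing 0:e first → 56 extensions
  placing 2:f first → 70 extensions
total linear extensions = 126

126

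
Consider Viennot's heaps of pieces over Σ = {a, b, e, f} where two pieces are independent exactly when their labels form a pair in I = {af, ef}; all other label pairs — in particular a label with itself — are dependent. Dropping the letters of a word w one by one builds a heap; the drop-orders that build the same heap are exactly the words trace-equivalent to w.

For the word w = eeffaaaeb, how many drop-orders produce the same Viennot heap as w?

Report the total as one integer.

drop 0:e onto floor
drop 1:e onto {0:e}
drop 2:f onto floor
drop 3:f onto {2:f}
drop 4:a onto {1:e}
drop 5:a onto {4:a}
drop 6:a onto {5:a}
drop 7:e onto {6:a}
drop 8:b onto {3:f, 7:e}
ground layer = {0:e, 2:f}
drop-orders for the pieces not yet dropped (sum over which currently-grounded one goes next):
  1 to go: {8} 1
  2 to go: {3,8} 1  {7,8} 1
  3 to go: {2,3,8} 1  {3,7,8} 2  {6,7,8} 1
  4 to go: {2,3,7,8} 3  {3,6,7,8} 3  {5,6,7,8} 1
  5 to go: {2,3,6,7,8} 6  {3,5,6,7,8} 4  {4,5,6,7,8} 1
  6 to go: {1,4,5,6,7,8} 1  {2,3,5,6,7,8} 10  {3,4,5,6,7,8} 5
  7 to go: {0,1,4,5,6,7,8} 1  {1,3,4,5,6,7,8} 6  {2,3,4,5,6,7,8} 15
  if 0:e drops first: 21 orders
  if 2:f drops first: 7 orders
heap linearizations: 28

28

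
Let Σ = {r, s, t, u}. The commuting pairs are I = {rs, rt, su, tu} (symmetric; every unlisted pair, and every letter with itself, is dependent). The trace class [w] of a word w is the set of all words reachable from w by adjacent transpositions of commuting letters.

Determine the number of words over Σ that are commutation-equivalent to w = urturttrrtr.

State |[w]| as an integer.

piece 0:u — minimal
piece 1:r rests on {0:u}
piece 2:t — minimal
piece 3:u rests on {1:r}
piece 4:r rests on {3:u}
piece 5:t rests on {2:t}
piece 6:t rests on {5:t}
piece 7:r rests on {4:r}
piece 8:r rests on {7:r}
piece 9:t rests on {6:t}
piece 10:r rests on {8:r}
minimal pieces: {0:u, 2:t}
ways to finish when only these pieces remain (= sum over removing one remaining piece with nothing left below it):
  1 left: {9}→1  {10}→1
  2 left: {6,9}→1  {8,10}→1  {9,10}→2
  3 left: {5,6,9}→1  {6,9,10}→3  {7,8,10}→1  {8,9,10}→3
  4 left: {2,5,6,9}→1  {4,7,8,10}→1  {5,6,9,10}→4  {6,8,9,10}→6  {7,8,9,10}→4
  5 left: {2,5,6,9,10}→5  {3,4,7,8,10}→1  {4,7,8,9,10}→5  {5,6,8,9,10}→10  {6,7,8,9,10}→10
  6 left: {1,3,4,7,8,10}→1  {2,5,6,8,9,10}→15  {3,4,7,8,9,10}→6  {4,6,7,8,9,10}→15  {5,6,7,8,9,10}→20
  7 left: {0,1,3,4,7,8,10}→1  {1,3,4,7,8,9,10}→7  {2,5,6,7,8,9,10}→35  {3,4,6,7,8,9,10}→21  {4,5,6,7,8,9,10}→35
  8 left: {0,1,3,4,7,8,9,10}→8  {1,3,4,6,7,8,9,10}→28  {2,4,5,6,7,8,9,10}→70  {3,4,5,6,7,8,9,10}→56
  9 left: {0,1,3,4,6,7,8,9,10}→36  {1,3,4,5,6,7,8,9,10}→84  {2,3,4,5,6,7,8,9,10}→126
  placing 0:u first → 210 extensions
  placing 2:t first → 120 extensions
total linear extensions = 330

330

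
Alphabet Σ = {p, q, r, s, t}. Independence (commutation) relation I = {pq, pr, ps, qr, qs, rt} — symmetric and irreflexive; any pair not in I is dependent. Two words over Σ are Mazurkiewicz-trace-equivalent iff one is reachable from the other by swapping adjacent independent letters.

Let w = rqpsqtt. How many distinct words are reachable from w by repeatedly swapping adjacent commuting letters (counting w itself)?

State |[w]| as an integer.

30

piece 0:r — minimal
piece 1:q — minimal
piece 2:p — minimal
piece 3:s rests on {0:r}
piece 4:q rests on {1:q}
piece 5:t rests on {2:p, 3:s, 4:q}
piece 6:t rests on {5:t}
minimal pieces: {0:r, 1:q, 2:p}
ways to finish when only these pieces remain (= sum over removing one remaining piece with nothing left below it):
  1 left: {6}→1
  2 left: {5,6}→1
  3 left: {2,5,6}→1  {3,5,6}→1  {4,5,6}→1
  4 left: {0,3,5,6}→1  {1,4,5,6}→1  {2,3,5,6}→2  {2,4,5,6}→2  {3,4,5,6}→2
  5 left: {0,2,3,5,6}→3  {0,3,4,5,6}→3  {1,2,4,5,6}→3  {1,3,4,5,6}→3  {2,3,4,5,6}→6
  placing 0:r first → 12 extensions
  placing 1:q first → 12 extensions
  placing 2:p first → 6 extensions
total linear extensions = 30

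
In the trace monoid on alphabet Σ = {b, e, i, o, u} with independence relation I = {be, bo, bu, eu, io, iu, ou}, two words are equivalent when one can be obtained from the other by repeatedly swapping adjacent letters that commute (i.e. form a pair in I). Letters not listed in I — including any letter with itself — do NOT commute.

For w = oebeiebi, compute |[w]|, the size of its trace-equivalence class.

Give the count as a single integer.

drop 0:o onto floor
drop 1:e onto {0:o}
drop 2:b onto floor
drop 3:e onto {1:e}
drop 4:i onto {2:b, 3:e}
drop 5:e onto {4:i}
drop 6:b onto {4:i}
drop 7:i onto {5:e, 6:b}
ground layer = {0:o, 2:b}
drop-orders for the pieces not yet dropped (sum over which currently-grounded one goes next):
  1 to go: {7} 1
  2 to go: {5,7} 1  {6,7} 1
  3 to go: {5,6,7} 2
  4 to go: {4,5,6,7} 2
  5 to go: {2,4,5,6,7} 2  {3,4,5,6,7} 2
  6 to go: {1,3,4,5,6,7} 2  {2,3,4,5,6,7} 4
  if 0:o drops first: 6 orders
  if 2:b drops first: 2 orders
heap linearizations: 8

8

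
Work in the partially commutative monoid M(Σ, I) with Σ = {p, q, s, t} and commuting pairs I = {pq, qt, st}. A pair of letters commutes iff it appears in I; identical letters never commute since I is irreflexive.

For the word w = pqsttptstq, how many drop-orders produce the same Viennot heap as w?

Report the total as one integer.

0(p) covers ∅
1(q) covers ∅
2(s) covers 0:p, 1:q
3(t) covers 0:p
4(t) covers 3:t
5(p) covers 2:s, 4:t
6(t) covers 5:p
7(s) covers 5:p
8(t) covers 6:t
9(q) covers 7:s
floor of heap: 0:p, 1:q
completions by unplaced set U, small U first (add the entries for U minus each lowest piece of U):
  |U|=1: {8}:1  {9}:1
  |U|=2: {6,8}:1  {7,9}:1  {8,9}:2
  |U|=3: {6,8,9}:3  {7,8,9}:3
  |U|=4: {6,7,8,9}:6
  |U|=5: {5,6,7,8,9}:6
  |U|=6: {2,5,6,7,8,9}:6  {4,5,6,7,8,9}:6
  |U|=7: {1,2,5,6,7,8,9}:6  {2,4,5,6,7,8,9}:12  {3,4,5,6,7,8,9}:6
  |U|=8: {1,2,4,5,6,7,8,9}:18  {2,3,4,5,6,7,8,9}:18
  start at 0(p): 36
  start at 1(q): 18
sum over floor = 54

54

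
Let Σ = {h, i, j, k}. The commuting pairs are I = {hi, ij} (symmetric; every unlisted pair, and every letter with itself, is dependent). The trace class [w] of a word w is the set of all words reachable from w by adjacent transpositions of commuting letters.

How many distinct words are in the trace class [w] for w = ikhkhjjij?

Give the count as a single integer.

drop 0:i onto floor
drop 1:k onto {0:i}
drop 2:h onto {1:k}
drop 3:k onto {2:h}
drop 4:h onto {3:k}
drop 5:j onto {4:h}
drop 6:j onto {5:j}
drop 7:i onto {3:k}
drop 8:j onto {6:j}
ground layer = {0:i}
drop-orders for the pieces not yet dropped (sum over which currently-grounded one goes next):
  1 to go: {7} 1  {8} 1
  2 to go: {6,8} 1  {7,8} 2
  3 to go: {5,6,8} 1  {6,7,8} 3
  4 to go: {4,5,6,8} 1  {5,6,7,8} 4
  5 to go: {4,5,6,7,8} 5
  6 to go: {3,4,5,6,7,8} 5
  7 to go: {2,3,4,5,6,7,8} 5
  if 0:i drops first: 5 orders

5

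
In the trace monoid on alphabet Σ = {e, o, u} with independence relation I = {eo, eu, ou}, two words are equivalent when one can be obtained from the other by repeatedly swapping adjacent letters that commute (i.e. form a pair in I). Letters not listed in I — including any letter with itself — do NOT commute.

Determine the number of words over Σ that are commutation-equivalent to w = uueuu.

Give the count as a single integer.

5

drop 0:u onto floor
drop 1:u onto {0:u}
drop 2:e onto floor
drop 3:u onto {1:u}
drop 4:u onto {3:u}
ground layer = {0:u, 2:e}
drop-orders for the pieces not yet dropped (sum over which currently-grounded one goes next):
  1 to go: {2} 1  {4} 1
  2 to go: {2,4} 2  {3,4} 1
  3 to go: {1,3,4} 1  {2,3,4} 3
  if 0:u drops first: 4 orders
  if 2:e drops first: 1 orders
heap linearizations: 5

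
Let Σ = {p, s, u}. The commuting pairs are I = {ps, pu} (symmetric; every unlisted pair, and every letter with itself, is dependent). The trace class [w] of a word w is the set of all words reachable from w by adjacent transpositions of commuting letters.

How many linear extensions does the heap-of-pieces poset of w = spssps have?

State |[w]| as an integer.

drop 0:s onto floor
drop 1:p onto floor
drop 2:s onto {0:s}
drop 3:s onto {2:s}
drop 4:p onto {1:p}
drop 5:s onto {3:s}
ground layer = {0:s, 1:p}
drop-orders for the pieces not yet dropped (sum over which currently-grounded one goes next):
  1 to go: {4} 1  {5} 1
  2 to go: {1,4} 1  {3,5} 1  {4,5} 2
  3 to go: {1,4,5} 3  {2,3,5} 1  {3,4,5} 3
  4 to go: {0,2,3,5} 1  {1,3,4,5} 6  {2,3,4,5} 4
  if 0:s drops first: 10 orders
  if 1:p drops first: 5 orders
heap linearizations: 15

15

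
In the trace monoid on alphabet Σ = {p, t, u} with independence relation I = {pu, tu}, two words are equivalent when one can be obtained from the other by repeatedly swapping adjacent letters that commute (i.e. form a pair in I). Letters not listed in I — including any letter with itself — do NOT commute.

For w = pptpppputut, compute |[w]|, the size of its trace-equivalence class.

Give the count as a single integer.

#0=p has no predecessor
#1=p depends on [0:p]
#2=t depends on [1:p]
#3=p depends on [2:t]
#4=p depends on [3:p]
#5=p depends on [4:p]
#6=p depends on [5:p]
#7=u has no predecessor
#8=t depends on [6:p]
#9=u depends on [7:u]
#10=t depends on [8:t]
sources: [0:p, 7:u]
N(rest) = Σ N(rest − s) over sources s of rest; N(one piece) = 1:
  size 1 → [9]=1  [10]=1
  size 2 → [7,9]=1  [8,10]=1  [9,10]=2
  size 3 → [6,8,10]=1  [7,9,10]=3  [8,9,10]=3
  size 4 → [5,6,8,10]=1  [6,8,9,10]=4  [7,8,9,10]=6
  size 5 → [4,5,6,8,10]=1  [5,6,8,9,10]=5  [6,7,8,9,10]=10
  size 6 → [3,4,5,6,8,10]=1  [4,5,6,8,9,10]=6  [5,6,7,8,9,10]=15
  size 7 → [2,3,4,5,6,8,10]=1  [3,4,5,6,8,9,10]=7  [4,5,6,7,8,9,10]=21
  size 8 → [1,2,3,4,5,6,8,10]=1  [2,3,4,5,6,8,9,10]=8  [3,4,5,6,7,8,9,10]=28
  size 9 → [0,1,2,3,4,5,6,8,10]=1  [1,2,3,4,5,6,8,9,10]=9  [2,3,4,5,6,7,8,9,10]=36
  first=0(p) contributes 45
  first=7(u) contributes 10
|[w]| = 55

55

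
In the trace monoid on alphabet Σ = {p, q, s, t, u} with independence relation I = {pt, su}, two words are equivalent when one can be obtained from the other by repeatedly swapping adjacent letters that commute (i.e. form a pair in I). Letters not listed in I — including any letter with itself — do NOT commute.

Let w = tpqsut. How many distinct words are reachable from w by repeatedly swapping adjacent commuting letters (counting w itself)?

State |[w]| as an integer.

4

0(t) covers ∅
1(p) covers ∅
2(q) covers 0:t, 1:p
3(s) covers 2:q
4(u) covers 2:q
5(t) covers 3:s, 4:u
floor of heap: 0:t, 1:p
completions by unplaced set U, small U first (add the entries for U minus each lowest piece of U):
  |U|=1: {5}:1
  |U|=2: {3,5}:1  {4,5}:1
  |U|=3: {3,4,5}:2
  |U|=4: {2,3,4,5}:2
  start at 0(t): 2
  start at 1(p): 2
sum over floor = 4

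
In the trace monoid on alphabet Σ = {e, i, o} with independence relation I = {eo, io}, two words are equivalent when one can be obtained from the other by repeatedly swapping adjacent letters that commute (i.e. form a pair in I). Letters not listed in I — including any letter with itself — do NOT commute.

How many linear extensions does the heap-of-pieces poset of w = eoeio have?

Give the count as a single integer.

drop 0:e onto floor
drop 1:o onto floor
drop 2:e onto {0:e}
drop 3:i onto {2:e}
drop 4:o onto {1:o}
ground layer = {0:e, 1:o}
drop-orders for the pieces not yet dropped (sum over which currently-grounded one goes next):
  1 to go: {3} 1  {4} 1
  2 to go: {1,4} 1  {2,3} 1  {3,4} 2
  3 to go: {0,2,3} 1  {1,3,4} 3  {2,3,4} 3
  if 0:e drops first: 6 orders
  if 1:o drops first: 4 orders
heap linearizations: 10

10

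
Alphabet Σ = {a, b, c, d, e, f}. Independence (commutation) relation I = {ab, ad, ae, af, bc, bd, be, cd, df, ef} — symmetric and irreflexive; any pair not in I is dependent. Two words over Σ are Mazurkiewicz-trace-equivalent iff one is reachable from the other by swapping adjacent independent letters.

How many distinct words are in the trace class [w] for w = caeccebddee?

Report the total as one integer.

22

0(c) covers ∅
1(a) covers 0:c
2(e) covers 0:c
3(c) covers 1:a, 2:e
4(c) covers 3:c
5(e) covers 4:c
6(b) covers ∅
7(d) covers 5:e
8(d) covers 7:d
9(e) covers 8:d
10(e) covers 9:e
floor of heap: 0:c, 6:b
completions by unplaced set U, small U first (add the entries for U minus each lowest piece of U):
  |U|=1: {6}:1  {10}:1
  |U|=2: {6,10}:2  {9,10}:1
  |U|=3: {6,9,10}:3  {8,9,10}:1
  |U|=4: {6,8,9,10}:4  {7,8,9,10}:1
  |U|=5: {5,7,8,9,10}:1  {6,7,8,9,10}:5
  |U|=6: {4,5,7,8,9,10}:1  {5,6,7,8,9,10}:6
  |U|=7: {3,4,5,7,8,9,10}:1  {4,5,6,7,8,9,10}:7
  |U|=8: {1,3,4,5,7,8,9,10}:1  {2,3,4,5,7,8,9,10}:1  {3,4,5,6,7,8,9,10}:8
  |U|=9: {1,2,3,4,5,7,8,9,10}:2  {1,3,4,5,6,7,8,9,10}:9  {2,3,4,5,6,7,8,9,10}:9
  start at 0(c): 20
  start at 6(b): 2
sum over floor = 22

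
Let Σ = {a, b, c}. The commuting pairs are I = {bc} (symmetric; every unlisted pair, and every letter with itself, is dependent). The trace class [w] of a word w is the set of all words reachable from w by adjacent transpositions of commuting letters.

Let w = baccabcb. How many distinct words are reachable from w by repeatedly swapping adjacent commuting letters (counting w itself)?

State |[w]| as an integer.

3

#0=b has no predecessor
#1=a depends on [0:b]
#2=c depends on [1:a]
#3=c depends on [2:c]
#4=a depends on [3:c]
#5=b depends on [4:a]
#6=c depends on [4:a]
#7=b depends on [5:b]
sources: [0:b]
N(rest) = Σ N(rest − s) over sources s of rest; N(one piece) = 1:
  size 1 → [6]=1  [7]=1
  size 2 → [5,7]=1  [6,7]=2
  size 3 → [5,6,7]=3
  size 4 → [4,5,6,7]=3
  size 5 → [3,4,5,6,7]=3
  size 6 → [2,3,4,5,6,7]=3
  first=0(b) contributes 3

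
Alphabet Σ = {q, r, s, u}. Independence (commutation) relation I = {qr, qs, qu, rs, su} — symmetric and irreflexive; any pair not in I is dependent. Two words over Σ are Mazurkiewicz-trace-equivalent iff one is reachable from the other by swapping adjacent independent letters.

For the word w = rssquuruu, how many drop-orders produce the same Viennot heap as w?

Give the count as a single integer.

0(r) covers ∅
1(s) covers ∅
2(s) covers 1:s
3(q) covers ∅
4(u) covers 0:r
5(u) covers 4:u
6(r) covers 5:u
7(u) covers 6:r
8(u) covers 7:u
floor of heap: 0:r, 1:s, 3:q
completions by unplaced set U, small U first (add the entries for U minus each lowest piece of U):
  |U|=1: {2}:1  {3}:1  {8}:1
  |U|=2: {1,2}:1  {2,3}:2  {2,8}:2  {3,8}:2  {7,8}:1
  |U|=3: {1,2,3}:3  {1,2,8}:3  {2,3,8}:6  {2,7,8}:3  {3,7,8}:3  {6,7,8}:1
  |U|=4: {1,2,3,8}:12  {1,2,7,8}:6  {2,3,7,8}:12  {2,6,7,8}:4  {3,6,7,8}:4  {5,6,7,8}:1
  |U|=5: {1,2,3,7,8}:30  {1,2,6,7,8}:10  {2,3,6,7,8}:20  {2,5,6,7,8}:5  {3,5,6,7,8}:5  {4,5,6,7,8}:1
  |U|=6: {0,4,5,6,7,8}:1  {1,2,3,6,7,8}:60  {1,2,5,6,7,8}:15  {2,3,5,6,7,8}:30  {2,4,5,6,7,8}:6  {3,4,5,6,7,8}:6
  |U|=7: {0,2,4,5,6,7,8}:7  {0,3,4,5,6,7,8}:7  {1,2,3,5,6,7,8}:105  {1,2,4,5,6,7,8}:21  {2,3,4,5,6,7,8}:42
  start at 0(r): 168
  start at 1(s): 56
  start at 3(q): 28
sum over floor = 252

252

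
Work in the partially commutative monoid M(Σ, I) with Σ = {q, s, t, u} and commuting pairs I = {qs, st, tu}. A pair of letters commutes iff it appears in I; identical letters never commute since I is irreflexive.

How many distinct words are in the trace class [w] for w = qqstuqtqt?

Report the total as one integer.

0(q) covers ∅
1(q) covers 0:q
2(s) covers ∅
3(t) covers 1:q
4(u) covers 1:q, 2:s
5(q) covers 3:t, 4:u
6(t) covers 5:q
7(q) covers 6:t
8(t) covers 7:q
floor of heap: 0:q, 2:s
completions by unplaced set U, small U first (add the entries for U minus each lowest piece of U):
  |U|=1: {8}:1
  |U|=2: {7,8}:1
  |U|=3: {6,7,8}:1
  |U|=4: {5,6,7,8}:1
  |U|=5: {3,5,6,7,8}:1  {4,5,6,7,8}:1
  |U|=6: {2,4,5,6,7,8}:1  {3,4,5,6,7,8}:2
  |U|=7: {1,3,4,5,6,7,8}:2  {2,3,4,5,6,7,8}:3
  start at 0(q): 5
  start at 2(s): 2
sum over floor = 7

7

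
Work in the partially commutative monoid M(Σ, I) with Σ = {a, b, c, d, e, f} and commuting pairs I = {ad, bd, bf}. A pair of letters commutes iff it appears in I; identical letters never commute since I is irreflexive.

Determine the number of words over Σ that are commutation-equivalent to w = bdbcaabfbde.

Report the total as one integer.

18

#0=b has no predecessor
#1=d has no predecessor
#2=b depends on [0:b]
#3=c depends on [1:d, 2:b]
#4=a depends on [3:c]
#5=a depends on [4:a]
#6=b depends on [5:a]
#7=f depends on [5:a]
#8=b depends on [6:b]
#9=d depends on [7:f]
#10=e depends on [8:b, 9:d]
sources: [0:b, 1:d]
N(rest) = Σ N(rest − s) over sources s of rest; N(one piece) = 1:
  size 1 → [10]=1
  size 2 → [8,10]=1  [9,10]=1
  size 3 → [6,8,10]=1  [7,9,10]=1  [8,9,10]=2
  size 4 → [6,8,9,10]=3  [7,8,9,10]=3
  size 5 → [6,7,8,9,10]=6
  size 6 → [5,6,7,8,9,10]=6
  size 7 → [4,5,6,7,8,9,10]=6
  size 8 → [3,4,5,6,7,8,9,10]=6
  size 9 → [1,3,4,5,6,7,8,9,10]=6  [2,3,4,5,6,7,8,9,10]=6
  first=0(b) contributes 12
  first=1(d) contributes 6
|[w]| = 18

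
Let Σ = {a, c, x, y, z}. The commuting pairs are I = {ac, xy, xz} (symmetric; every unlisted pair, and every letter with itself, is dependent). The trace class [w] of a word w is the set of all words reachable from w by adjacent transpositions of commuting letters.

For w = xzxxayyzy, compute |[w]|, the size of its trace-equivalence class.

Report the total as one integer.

0(x) covers ∅
1(z) covers ∅
2(x) covers 0:x
3(x) covers 2:x
4(a) covers 1:z, 3:x
5(y) covers 4:a
6(y) covers 5:y
7(z) covers 6:y
8(y) covers 7:z
floor of heap: 0:x, 1:z
completions by unplaced set U, small U first (add the entries for U minus each lowest piece of U):
  |U|=1: {8}:1
  |U|=2: {7,8}:1
  |U|=3: {6,7,8}:1
  |U|=4: {5,6,7,8}:1
  |U|=5: {4,5,6,7,8}:1
  |U|=6: {1,4,5,6,7,8}:1  {3,4,5,6,7,8}:1
  |U|=7: {1,3,4,5,6,7,8}:2  {2,3,4,5,6,7,8}:1
  start at 0(x): 3
  start at 1(z): 1
sum over floor = 4

4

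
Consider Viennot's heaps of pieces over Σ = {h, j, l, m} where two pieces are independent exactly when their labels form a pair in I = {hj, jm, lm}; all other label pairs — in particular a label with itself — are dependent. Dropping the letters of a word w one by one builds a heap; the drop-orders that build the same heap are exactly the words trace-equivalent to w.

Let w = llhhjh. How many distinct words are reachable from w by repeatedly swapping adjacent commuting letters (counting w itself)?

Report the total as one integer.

4

drop 0:l onto floor
drop 1:l onto {0:l}
drop 2:h onto {1:l}
drop 3:h onto {2:h}
drop 4:j onto {1:l}
drop 5:h onto {3:h}
ground layer = {0:l}
drop-orders for the pieces not yet dropped (sum over which currently-grounded one goes next):
  1 to go: {4} 1  {5} 1
  2 to go: {3,5} 1  {4,5} 2
  3 to go: {2,3,5} 1  {3,4,5} 3
  4 to go: {2,3,4,5} 4
  if 0:l drops first: 4 orders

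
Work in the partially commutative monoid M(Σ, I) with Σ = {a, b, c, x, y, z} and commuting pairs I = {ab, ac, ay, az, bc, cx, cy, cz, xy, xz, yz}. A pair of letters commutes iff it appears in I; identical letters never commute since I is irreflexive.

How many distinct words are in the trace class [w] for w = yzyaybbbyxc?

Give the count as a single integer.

#0=y has no predecessor
#1=z has no predecessor
#2=y depends on [0:y]
#3=a has no predecessor
#4=y depends on [2:y]
#5=b depends on [1:z, 4:y]
#6=b depends on [5:b]
#7=b depends on [6:b]
#8=y depends on [7:b]
#9=x depends on [3:a, 7:b]
#10=c has no predecessor
sources: [0:y, 1:z, 3:a, 10:c]
N(rest) = Σ N(rest − s) over sources s of rest; N(one piece) = 1:
  size 1 → [8]=1  [9]=1  [10]=1
  size 2 → [3,9]=1  [8,9]=2  [8,10]=2  [9,10]=2
  size 3 → [3,8,9]=3  [3,9,10]=3  [7,8,9]=2  [8,9,10]=6
  size 4 → [3,7,8,9]=5  [3,8,9,10]=12  [6,7,8,9]=2  [7,8,9,10]=8
  size 5 → [3,6,7,8,9]=7  [3,7,8,9,10]=25  [5,6,7,8,9]=2  [6,7,8,9,10]=10
  size 6 → [1,5,6,7,8,9]=2  [3,5,6,7,8,9]=9  [3,6,7,8,9,10]=42  [4,5,6,7,8,9]=2  [5,6,7,8,9,10]=12
  size 7 → [1,3,5,6,7,8,9]=11  [1,4,5,6,7,8,9]=4  [1,5,6,7,8,9,10]=14  [2,4,5,6,7,8,9]=2  [3,4,5,6,7,8,9]=11  [3,5,6,7,8,9,10]=63  [4,5,6,7,8,9,10]=14
  size 8 → [0,2,4,5,6,7,8,9]=2  [1,2,4,5,6,7,8,9]=6  [1,3,4,5,6,7,8,9]=26  [1,3,5,6,7,8,9,10]=88  [1,4,5,6,7,8,9,10]=32  [2,3,4,5,6,7,8,9]=13  [2,4,5,6,7,8,9,10]=16  [3,4,5,6,7,8,9,10]=88
  size 9 → [0,1,2,4,5,6,7,8,9]=8  [0,2,3,4,5,6,7,8,9]=15  [0,2,4,5,6,7,8,9,10]=18  [1,2,3,4,5,6,7,8,9]=45  [1,2,4,5,6,7,8,9,10]=54  [1,3,4,5,6,7,8,9,10]=234  [2,3,4,5,6,7,8,9,10]=117
  first=0(y) contributes 450
  first=1(z) contributes 150
  first=3(a) contributes 80
  first=10(c) contributes 68
|[w]| = 748

748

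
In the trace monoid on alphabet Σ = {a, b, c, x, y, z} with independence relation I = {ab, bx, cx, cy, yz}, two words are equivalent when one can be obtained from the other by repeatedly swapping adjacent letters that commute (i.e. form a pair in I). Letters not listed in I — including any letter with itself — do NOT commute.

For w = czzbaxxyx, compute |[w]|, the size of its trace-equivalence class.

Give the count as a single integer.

drop 0:c onto floor
drop 1:z onto {0:c}
drop 2:z onto {1:z}
drop 3:b onto {2:z}
drop 4:a onto {2:z}
drop 5:x onto {4:a}
drop 6:x onto {5:x}
drop 7:y onto {3:b, 6:x}
drop 8:x onto {7:y}
ground layer = {0:c}
drop-orders for the pieces not yet dropped (sum over which currently-grounded one goes next):
  1 to go: {8} 1
  2 to go: {7,8} 1
  3 to go: {3,7,8} 1  {6,7,8} 1
  4 to go: {3,6,7,8} 2  {5,6,7,8} 1
  5 to go: {3,5,6,7,8} 3  {4,5,6,7,8} 1
  6 to go: {3,4,5,6,7,8} 4
  7 to go: {2,3,4,5,6,7,8} 4
  if 0:c drops first: 4 orders

4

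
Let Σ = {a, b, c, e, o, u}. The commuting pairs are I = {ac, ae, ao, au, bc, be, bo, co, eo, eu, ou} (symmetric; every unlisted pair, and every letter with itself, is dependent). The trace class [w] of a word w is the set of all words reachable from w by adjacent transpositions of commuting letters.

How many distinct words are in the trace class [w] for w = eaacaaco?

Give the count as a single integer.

280

piece 0:e — minimal
piece 1:a — minimal
piece 2:a rests on {1:a}
piece 3:c rests on {0:e}
piece 4:a rests on {2:a}
piece 5:a rests on {4:a}
piece 6:c rests on {3:c}
piece 7:o — minimal
minimal pieces: {0:e, 1:a, 7:o}
ways to finish when only these pieces remain (= sum over removing one remaining piece with nothing left below it):
  1 left: {5}→1  {6}→1  {7}→1
  2 left: {3,6}→1  {4,5}→1  {5,6}→2  {5,7}→2  {6,7}→2
  3 left: {0,3,6}→1  {2,4,5}→1  {3,5,6}→3  {3,6,7}→3  {4,5,6}→3  {4,5,7}→3  {5,6,7}→6
  4 left: {0,3,5,6}→4  {0,3,6,7}→4  {1,2,4,5}→1  {2,4,5,6}→4  {2,4,5,7}→4  {3,4,5,6}→6  {3,5,6,7}→12  {4,5,6,7}→12
  5 left: {0,3,4,5,6}→10  {0,3,5,6,7}→20  {1,2,4,5,6}→5  {1,2,4,5,7}→5  {2,3,4,5,6}→10  {2,4,5,6,7}→20  {3,4,5,6,7}→30
  6 left: {0,2,3,4,5,6}→20  {0,3,4,5,6,7}→60  {1,2,3,4,5,6}→15  {1,2,4,5,6,7}→30  {2,3,4,5,6,7}→60
  placing 0:e first → 105 extensions
  placing 1:a first → 140 extensions
  placing 7:o first → 35 extensions
total linear extensions = 280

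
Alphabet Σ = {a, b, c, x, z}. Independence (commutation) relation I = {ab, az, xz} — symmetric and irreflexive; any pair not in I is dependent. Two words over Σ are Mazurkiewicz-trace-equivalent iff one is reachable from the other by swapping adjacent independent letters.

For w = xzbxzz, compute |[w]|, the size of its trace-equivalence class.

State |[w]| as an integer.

6

#0=x has no predecessor
#1=z has no predecessor
#2=b depends on [0:x, 1:z]
#3=x depends on [2:b]
#4=z depends on [2:b]
#5=z depends on [4:z]
sources: [0:x, 1:z]
N(rest) = Σ N(rest − s) over sources s of rest; N(one piece) = 1:
  size 1 → [3]=1  [5]=1
  size 2 → [3,5]=2  [4,5]=1
  size 3 → [3,4,5]=3
  size 4 → [2,3,4,5]=3
  first=0(x) contributes 3
  first=1(z) contributes 3
|[w]| = 6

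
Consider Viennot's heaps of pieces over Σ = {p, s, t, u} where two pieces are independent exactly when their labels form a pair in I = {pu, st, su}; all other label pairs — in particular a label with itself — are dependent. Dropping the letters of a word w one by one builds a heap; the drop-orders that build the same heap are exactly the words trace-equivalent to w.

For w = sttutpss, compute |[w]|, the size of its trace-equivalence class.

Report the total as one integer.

5

0(s) covers ∅
1(t) covers ∅
2(t) covers 1:t
3(u) covers 2:t
4(t) covers 3:u
5(p) covers 0:s, 4:t
6(s) covers 5:p
7(s) covers 6:s
floor of heap: 0:s, 1:t
completions by unplaced set U, small U first (add the entries for U minus each lowest piece of U):
  |U|=1: {7}:1
  |U|=2: {6,7}:1
  |U|=3: {5,6,7}:1
  |U|=4: {0,5,6,7}:1  {4,5,6,7}:1
  |U|=5: {0,4,5,6,7}:2  {3,4,5,6,7}:1
  |U|=6: {0,3,4,5,6,7}:3  {2,3,4,5,6,7}:1
  start at 0(s): 1
  start at 1(t): 4
sum over floor = 5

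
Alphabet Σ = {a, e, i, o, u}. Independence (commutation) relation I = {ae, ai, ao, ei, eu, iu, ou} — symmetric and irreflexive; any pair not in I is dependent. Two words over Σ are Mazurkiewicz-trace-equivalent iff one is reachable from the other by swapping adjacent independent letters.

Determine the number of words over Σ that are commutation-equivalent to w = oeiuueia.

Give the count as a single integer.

#0=o has no predecessor
#1=e depends on [0:o]
#2=i depends on [0:o]
#3=u has no predecessor
#4=u depends on [3:u]
#5=e depends on [1:e]
#6=i depends on [2:i]
#7=a depends on [4:u]
sources: [0:o, 3:u]
N(rest) = Σ N(rest − s) over sources s of rest; N(one piece) = 1:
  size 1 → [5]=1  [6]=1  [7]=1
  size 2 → [1,5]=1  [2,6]=1  [4,7]=1  [5,6]=2  [5,7]=2  [6,7]=2
  size 3 → [1,5,6]=3  [1,5,7]=3  [2,5,6]=3  [2,6,7]=3  [3,4,7]=1  [4,5,7]=3  [4,6,7]=3  [5,6,7]=6
  size 4 → [1,2,5,6]=6  [1,4,5,7]=6  [1,5,6,7]=12  [2,4,6,7]=6  [2,5,6,7]=12  [3,4,5,7]=4  [3,4,6,7]=4  [4,5,6,7]=12
  size 5 → [0,1,2,5,6]=6  [1,2,5,6,7]=30  [1,3,4,5,7]=10  [1,4,5,6,7]=30  [2,3,4,6,7]=10  [2,4,5,6,7]=30  [3,4,5,6,7]=20
  size 6 → [0,1,2,5,6,7]=36  [1,2,4,5,6,7]=90  [1,3,4,5,6,7]=60  [2,3,4,5,6,7]=60
  first=0(o) contributes 210
  first=3(u) contributes 126
|[w]| = 336

336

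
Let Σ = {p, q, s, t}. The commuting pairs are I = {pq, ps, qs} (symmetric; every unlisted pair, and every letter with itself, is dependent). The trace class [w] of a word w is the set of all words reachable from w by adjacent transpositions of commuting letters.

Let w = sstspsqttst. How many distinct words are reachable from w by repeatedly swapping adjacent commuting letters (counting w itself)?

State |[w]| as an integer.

12

0(s) covers ∅
1(s) covers 0:s
2(t) covers 1:s
3(s) covers 2:t
4(p) covers 2:t
5(s) covers 3:s
6(q) covers 2:t
7(t) covers 4:p, 5:s, 6:q
8(t) covers 7:t
9(s) covers 8:t
10(t) covers 9:s
floor of heap: 0:s
completions by unplaced set U, small U first (add the entries for U minus each lowest piece of U):
  |U|=1: {10}:1
  |U|=2: {9,10}:1
  |U|=3: {8,9,10}:1
  |U|=4: {7,8,9,10}:1
  |U|=5: {4,7,8,9,10}:1  {5,7,8,9,10}:1  {6,7,8,9,10}:1
  |U|=6: {3,5,7,8,9,10}:1  {4,5,7,8,9,10}:2  {4,6,7,8,9,10}:2  {5,6,7,8,9,10}:2
  |U|=7: {3,4,5,7,8,9,10}:3  {3,5,6,7,8,9,10}:3  {4,5,6,7,8,9,10}:6
  |U|=8: {3,4,5,6,7,8,9,10}:12
  |U|=9: {2,3,4,5,6,7,8,9,10}:12
  start at 0(s): 12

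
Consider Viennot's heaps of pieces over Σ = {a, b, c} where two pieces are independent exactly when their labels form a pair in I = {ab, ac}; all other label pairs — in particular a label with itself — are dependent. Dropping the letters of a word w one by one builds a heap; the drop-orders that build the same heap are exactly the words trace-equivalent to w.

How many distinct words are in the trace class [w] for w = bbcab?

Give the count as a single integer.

piece 0:b — minimal
piece 1:b rests on {0:b}
piece 2:c rests on {1:b}
piece 3:a — minimal
piece 4:b rests on {2:c}
minimal pieces: {0:b, 3:a}
ways to finish when only these pieces remain (= sum over removing one remaining piece with nothing left below it):
  1 left: {3}→1  {4}→1
  2 left: {2,4}→1  {3,4}→2
  3 left: {1,2,4}→1  {2,3,4}→3
  placing 0:b first → 4 extensions
  placing 3:a first → 1 extensions
total linear extensions = 5

5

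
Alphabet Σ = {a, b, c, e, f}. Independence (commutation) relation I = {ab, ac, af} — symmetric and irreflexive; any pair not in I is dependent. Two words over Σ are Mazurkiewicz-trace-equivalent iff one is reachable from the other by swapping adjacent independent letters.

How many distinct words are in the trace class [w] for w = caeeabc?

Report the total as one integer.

drop 0:c onto floor
drop 1:a onto floor
drop 2:e onto {0:c, 1:a}
drop 3:e onto {2:e}
drop 4:a onto {3:e}
drop 5:b onto {3:e}
drop 6:c onto {5:b}
ground layer = {0:c, 1:a}
drop-orders for the pieces not yet dropped (sum over which currently-grounded one goes next):
  1 to go: {4} 1  {6} 1
  2 to go: {4,6} 2  {5,6} 1
  3 to go: {4,5,6} 3
  4 to go: {3,4,5,6} 3
  5 to go: {2,3,4,5,6} 3
  if 0:c drops first: 3 orders
  if 1:a drops first: 3 orders
heap linearizations: 6

6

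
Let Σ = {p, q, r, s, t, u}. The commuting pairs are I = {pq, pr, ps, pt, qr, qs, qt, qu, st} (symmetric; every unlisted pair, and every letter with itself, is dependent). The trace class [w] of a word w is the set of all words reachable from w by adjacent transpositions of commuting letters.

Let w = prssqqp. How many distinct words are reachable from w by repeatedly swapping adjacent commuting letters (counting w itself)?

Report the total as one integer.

210

#0=p has no predecessor
#1=r has no predecessor
#2=s depends on [1:r]
#3=s depends on [2:s]
#4=q has no predecessor
#5=q depends on [4:q]
#6=p depends on [0:p]
sources: [0:p, 1:r, 4:q]
N(rest) = Σ N(rest − s) over sources s of rest; N(one piece) = 1:
  size 1 → [3]=1  [5]=1  [6]=1
  size 2 → [0,6]=1  [2,3]=1  [3,5]=2  [3,6]=2  [4,5]=1  [5,6]=2
  size 3 → [0,3,6]=3  [0,5,6]=3  [1,2,3]=1  [2,3,5]=3  [2,3,6]=3  [3,4,5]=3  [3,5,6]=6  [4,5,6]=3
  size 4 → [0,2,3,6]=6  [0,3,5,6]=12  [0,4,5,6]=6  [1,2,3,5]=4  [1,2,3,6]=4  [2,3,4,5]=6  [2,3,5,6]=12  [3,4,5,6]=12
  size 5 → [0,1,2,3,6]=10  [0,2,3,5,6]=30  [0,3,4,5,6]=30  [1,2,3,4,5]=10  [1,2,3,5,6]=20  [2,3,4,5,6]=30
  first=0(p) contributes 60
  first=1(r) contributes 90
  first=4(q) contributes 60
|[w]| = 210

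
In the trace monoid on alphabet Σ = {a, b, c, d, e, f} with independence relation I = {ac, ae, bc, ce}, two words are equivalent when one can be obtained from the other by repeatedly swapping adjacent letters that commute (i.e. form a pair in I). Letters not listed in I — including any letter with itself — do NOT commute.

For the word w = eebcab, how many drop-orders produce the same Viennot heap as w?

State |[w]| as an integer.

6

#0=e has no predecessor
#1=e depends on [0:e]
#2=b depends on [1:e]
#3=c has no predecessor
#4=a depends on [2:b]
#5=b depends on [4:a]
sources: [0:e, 3:c]
N(rest) = Σ N(rest − s) over sources s of rest; N(one piece) = 1:
  size 1 → [3]=1  [5]=1
  size 2 → [3,5]=2  [4,5]=1
  size 3 → [2,4,5]=1  [3,4,5]=3
  size 4 → [1,2,4,5]=1  [2,3,4,5]=4
  first=0(e) contributes 5
  first=3(c) contributes 1
|[w]| = 6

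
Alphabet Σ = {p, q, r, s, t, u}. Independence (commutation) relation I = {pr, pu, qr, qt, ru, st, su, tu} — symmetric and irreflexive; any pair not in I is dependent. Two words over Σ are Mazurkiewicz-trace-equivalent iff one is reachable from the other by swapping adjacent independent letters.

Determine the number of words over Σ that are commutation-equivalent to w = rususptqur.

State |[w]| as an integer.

#0=r has no predecessor
#1=u has no predecessor
#2=s depends on [0:r]
#3=u depends on [1:u]
#4=s depends on [2:s]
#5=p depends on [4:s]
#6=t depends on [5:p]
#7=q depends on [3:u, 5:p]
#8=u depends on [7:q]
#9=r depends on [6:t]
sources: [0:r, 1:u]
N(rest) = Σ N(rest − s) over sources s of rest; N(one piece) = 1:
  size 1 → [8]=1  [9]=1
  size 2 → [6,9]=1  [7,8]=1  [8,9]=2
  size 3 → [3,7,8]=1  [6,8,9]=3  [7,8,9]=3
  size 4 → [1,3,7,8]=1  [3,7,8,9]=4  [6,7,8,9]=6
  size 5 → [1,3,7,8,9]=5  [3,6,7,8,9]=10  [5,6,7,8,9]=6
  size 6 → [1,3,6,7,8,9]=15  [3,5,6,7,8,9]=16  [4,5,6,7,8,9]=6
  size 7 → [1,3,5,6,7,8,9]=31  [2,4,5,6,7,8,9]=6  [3,4,5,6,7,8,9]=22
  size 8 → [0,2,4,5,6,7,8,9]=6  [1,3,4,5,6,7,8,9]=53  [2,3,4,5,6,7,8,9]=28
  first=0(r) contributes 81
  first=1(u) contributes 34
|[w]| = 115

115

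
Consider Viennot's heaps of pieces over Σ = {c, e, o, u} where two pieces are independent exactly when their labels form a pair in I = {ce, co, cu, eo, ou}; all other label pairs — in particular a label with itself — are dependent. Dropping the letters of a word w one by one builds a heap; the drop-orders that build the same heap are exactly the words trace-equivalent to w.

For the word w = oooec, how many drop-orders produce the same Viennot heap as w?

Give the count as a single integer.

drop 0:o onto floor
drop 1:o onto {0:o}
drop 2:o onto {1:o}
drop 3:e onto floor
drop 4:c onto floor
ground layer = {0:o, 3:e, 4:c}
drop-orders for the pieces not yet dropped (sum over which currently-grounded one goes next):
  1 to go: {2} 1  {3} 1  {4} 1
  2 to go: {1,2} 1  {2,3} 2  {2,4} 2  {3,4} 2
  3 to go: {0,1,2} 1  {1,2,3} 3  {1,2,4} 3  {2,3,4} 6
  if 0:o drops first: 12 orders
  if 3:e drops first: 4 orders
  if 4:c drops first: 4 orders
heap linearizations: 20

20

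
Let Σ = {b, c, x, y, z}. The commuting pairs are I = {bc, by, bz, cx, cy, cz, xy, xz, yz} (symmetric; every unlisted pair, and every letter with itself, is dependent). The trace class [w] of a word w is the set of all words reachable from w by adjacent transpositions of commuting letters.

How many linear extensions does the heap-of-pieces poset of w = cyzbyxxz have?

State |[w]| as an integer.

piece 0:c — minimal
piece 1:y — minimal
piece 2:z — minimal
piece 3:b — minimal
piece 4:y rests on {1:y}
piece 5:x rests on {3:b}
piece 6:x rests on {5:x}
piece 7:z rests on {2:z}
minimal pieces: {0:c, 1:y, 2:z, 3:b}
ways to finish when only these pieces remain (= sum over removing one remaining piece with nothing left below it):
  1 left: {0}→1  {4}→1  {6}→1  {7}→1
  2 left: {0,4}→2  {0,6}→2  {0,7}→2  {1,4}→1  {2,7}→1  {4,6}→2  {4,7}→2  {5,6}→1  {6,7}→2
  3 left: {0,1,4}→3  {0,2,7}→3  {0,4,6}→6  {0,4,7}→6  {0,5,6}→3  {0,6,7}→6  {1,4,6}→3  {1,4,7}→3  {2,4,7}→3  {2,6,7}→3  {3,5,6}→1  {4,5,6}→3  {4,6,7}→6  {5,6,7}→3
  4 left: {0,1,4,6}→12  {0,1,4,7}→12  {0,2,4,7}→12  {0,2,6,7}→12  {0,3,5,6}→4  {0,4,5,6}→12  {0,4,6,7}→24  {0,5,6,7}→12  {1,2,4,7}→6  {1,4,5,6}→6  {1,4,6,7}→12  {2,4,6,7}→12  {2,5,6,7}→6  {3,4,5,6}→4  {3,5,6,7}→4  {4,5,6,7}→12
  5 left: {0,1,2,4,7}→30  {0,1,4,5,6}→30  {0,1,4,6,7}→60  {0,2,4,6,7}→60  {0,2,5,6,7}→30  {0,3,4,5,6}→20  {0,3,5,6,7}→20  {0,4,5,6,7}→60  {1,2,4,6,7}→30  {1,3,4,5,6}→10  {1,4,5,6,7}→30  {2,3,5,6,7}→10  {2,4,5,6,7}→30  {3,4,5,6,7}→20
  6 left: {0,1,2,4,6,7}→180  {0,1,3,4,5,6}→60  {0,1,4,5,6,7}→180  {0,2,3,5,6,7}→60  {0,2,4,5,6,7}→180  {0,3,4,5,6,7}→120  {1,2,4,5,6,7}→90  {1,3,4,5,6,7}→60  {2,3,4,5,6,7}→60
  placing 0:c first → 210 extensions
  placing 1:y first → 420 extensions
  placing 2:z first → 420 extensions
  placing 3:b first → 630 extensions
total linear extensions = 1680

1680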